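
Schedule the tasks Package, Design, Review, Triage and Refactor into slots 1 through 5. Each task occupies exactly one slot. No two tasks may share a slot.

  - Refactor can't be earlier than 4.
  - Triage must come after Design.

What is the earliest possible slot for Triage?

Precedence pushes Triage to at least 2.
Triage at 2 is achievable: Triage -> 2, Refactor -> 4, Design -> 1, Review -> 5, Package -> 3.

2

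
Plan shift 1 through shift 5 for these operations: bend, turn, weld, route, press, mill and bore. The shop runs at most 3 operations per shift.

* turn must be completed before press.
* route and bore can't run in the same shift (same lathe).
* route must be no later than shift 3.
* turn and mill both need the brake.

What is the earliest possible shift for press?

Precedence pushes press to at least shift 2.
press at shift 2 is achievable: bend in shift 1; route in shift 1; bore in shift 3; press in shift 2; mill in shift 2; turn in shift 1; weld in shift 2.

shift 2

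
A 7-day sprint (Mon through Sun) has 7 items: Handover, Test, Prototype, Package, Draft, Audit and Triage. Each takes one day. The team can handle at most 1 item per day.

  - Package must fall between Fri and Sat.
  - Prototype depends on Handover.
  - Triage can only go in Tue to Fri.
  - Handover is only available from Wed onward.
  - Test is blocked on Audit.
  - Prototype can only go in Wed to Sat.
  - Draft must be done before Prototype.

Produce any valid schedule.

Prototype=Thu, Package=Fri, Handover=Wed, Draft=Mon, Test=Sun, Audit=Sat, Triage=Tue

Checking: Draft(Mon) before Prototype(Thu); Handover(Wed) before Prototype(Thu); Audit(Sat) before Test(Sun); Prototype=Thu in [Wed,Sat]; Handover=Wed in [Wed,Sun]; Package=Fri in [Fri,Sat]; Triage=Tue in [Tue,Fri]; max 1 per day (cap 1).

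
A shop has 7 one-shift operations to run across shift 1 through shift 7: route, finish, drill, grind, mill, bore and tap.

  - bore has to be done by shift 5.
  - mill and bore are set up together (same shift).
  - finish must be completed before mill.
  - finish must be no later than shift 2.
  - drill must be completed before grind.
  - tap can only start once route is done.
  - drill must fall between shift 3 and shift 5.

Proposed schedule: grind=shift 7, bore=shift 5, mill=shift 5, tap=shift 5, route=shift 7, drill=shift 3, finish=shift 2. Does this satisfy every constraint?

drill must be completed before grind — holds.
tap can only start once route is done — violated.
drill must fall between shift 3 and shift 5 — holds.
bore has to be done by shift 5 — holds.
finish must be no later than shift 2 — holds.
mill and bore are set up together (same shift) — holds.
finish must be completed before mill — holds.

No — it violates: tap can only start once route is done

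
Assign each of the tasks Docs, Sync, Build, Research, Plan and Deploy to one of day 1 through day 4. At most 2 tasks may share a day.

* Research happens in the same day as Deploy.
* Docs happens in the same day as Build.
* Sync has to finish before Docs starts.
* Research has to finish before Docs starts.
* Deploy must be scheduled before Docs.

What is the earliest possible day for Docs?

Precedence pushes Docs to at least day 2.
Docs at day 3 is achievable: Research=day 2; Sync=day 1; Build=day 3; Deploy=day 2; Docs=day 3; Plan=day 1.
Nothing earlier works — the capacity limit rule out every day before day 3.

day 3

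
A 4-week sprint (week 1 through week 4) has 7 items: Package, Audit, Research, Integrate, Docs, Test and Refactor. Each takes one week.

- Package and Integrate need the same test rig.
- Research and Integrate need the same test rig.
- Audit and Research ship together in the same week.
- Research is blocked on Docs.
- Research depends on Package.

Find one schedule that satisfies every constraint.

Integrate in week 3; Test in week 1; Package in week 1; Research in week 2; Audit in week 2; Docs in week 1; Refactor in week 1

Checking: Docs(week 1) before Research(week 2); Package(week 1) before Research(week 2); Research(week 2) != Integrate(week 3); Package(week 1) != Integrate(week 3); Audit = Research = week 2.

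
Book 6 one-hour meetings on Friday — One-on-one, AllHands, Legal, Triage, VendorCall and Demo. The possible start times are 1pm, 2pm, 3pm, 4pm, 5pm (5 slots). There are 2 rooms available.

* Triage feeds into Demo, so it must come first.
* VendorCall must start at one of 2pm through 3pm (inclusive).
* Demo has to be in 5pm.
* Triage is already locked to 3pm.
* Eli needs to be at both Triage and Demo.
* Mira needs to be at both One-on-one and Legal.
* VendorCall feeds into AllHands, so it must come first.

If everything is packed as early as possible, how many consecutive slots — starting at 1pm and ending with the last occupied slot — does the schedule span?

5 slots

The precedence chain requires at least 2 distinct slots.
With at most 2 per slot and 6 meetings, at least 3 slots are needed.
Demo can't be placed before 5pm — that is slot 5 counting from 1pm — so the schedule must run through at least 5 slots.
5 works (last occupied slot: 5pm): for example Triage=3pm; Legal=2pm; Demo=5pm; AllHands=3pm; VendorCall=2pm; One-on-one=1pm.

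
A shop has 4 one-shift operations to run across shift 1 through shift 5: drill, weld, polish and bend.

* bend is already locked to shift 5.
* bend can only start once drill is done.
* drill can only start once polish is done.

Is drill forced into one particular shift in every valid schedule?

drill can be shift 2 (e.g. weld in shift 1; drill in shift 2; polish in shift 1; bend in shift 5) or shift 3 (e.g. weld -> shift 1, drill -> shift 3, polish -> shift 1, bend -> shift 5).

No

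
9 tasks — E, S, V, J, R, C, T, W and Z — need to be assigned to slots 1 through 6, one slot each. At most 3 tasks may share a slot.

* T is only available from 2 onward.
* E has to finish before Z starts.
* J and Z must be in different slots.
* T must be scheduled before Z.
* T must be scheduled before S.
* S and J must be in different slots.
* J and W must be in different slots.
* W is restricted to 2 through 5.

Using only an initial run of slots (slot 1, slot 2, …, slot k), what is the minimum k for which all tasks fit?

The precedence chain requires at least 2 distinct slots.
With at most 3 per slot and 9 tasks, at least 3 slots are needed.
Propagating the time windows through the other constraints, S can't land before 3, so the schedule must run through at least slot 3.
3 works (last occupied slot: 3): for example S=3, W=2, Z=3, V=1, J=1, R=2, T=2, E=1, C=3.

3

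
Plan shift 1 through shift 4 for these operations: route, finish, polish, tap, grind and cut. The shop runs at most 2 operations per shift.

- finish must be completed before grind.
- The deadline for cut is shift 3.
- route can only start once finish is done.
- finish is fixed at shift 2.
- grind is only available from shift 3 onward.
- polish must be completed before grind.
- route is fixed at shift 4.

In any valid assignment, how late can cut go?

Cut's own window allows nothing later than shift 3.
cut at shift 3 is achievable: tap=shift 1; finish=shift 2; polish=shift 1; cut=shift 3; route=shift 4; grind=shift 3.

shift 3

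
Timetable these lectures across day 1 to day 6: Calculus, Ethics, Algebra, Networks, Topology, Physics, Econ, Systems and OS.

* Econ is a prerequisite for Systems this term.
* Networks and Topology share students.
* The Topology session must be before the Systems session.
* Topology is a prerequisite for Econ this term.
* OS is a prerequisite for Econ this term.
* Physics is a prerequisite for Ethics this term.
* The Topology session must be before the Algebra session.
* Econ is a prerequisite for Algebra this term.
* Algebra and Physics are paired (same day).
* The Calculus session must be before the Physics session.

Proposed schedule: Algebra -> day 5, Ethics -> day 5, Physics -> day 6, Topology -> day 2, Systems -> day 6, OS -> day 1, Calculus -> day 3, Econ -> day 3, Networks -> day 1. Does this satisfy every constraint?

OS is a prerequisite for Econ this term — holds.
Econ is a prerequisite for Systems this term — holds.
Algebra and Physics are paired (same day) — violated.
The Topology session must be before the Algebra session — holds.
The Calculus session must be before the Physics session — holds.
The Topology session must be before the Systems session — holds.
Econ is a prerequisite for Algebra this term — holds.
Topology is a prerequisite for Econ this term — holds.
Networks and Topology share students — holds.
Physics is a prerequisite for Ethics this term — violated.

No — it violates: Physics is a prerequisite for Ethics this term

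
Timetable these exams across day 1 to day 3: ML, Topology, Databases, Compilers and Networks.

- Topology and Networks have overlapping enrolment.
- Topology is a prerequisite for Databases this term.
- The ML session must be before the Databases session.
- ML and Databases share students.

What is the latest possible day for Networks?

Networks at day 3 is achievable: Topology in day 1, Databases in day 2, Compilers in day 1, ML in day 1, Networks in day 3.

day 3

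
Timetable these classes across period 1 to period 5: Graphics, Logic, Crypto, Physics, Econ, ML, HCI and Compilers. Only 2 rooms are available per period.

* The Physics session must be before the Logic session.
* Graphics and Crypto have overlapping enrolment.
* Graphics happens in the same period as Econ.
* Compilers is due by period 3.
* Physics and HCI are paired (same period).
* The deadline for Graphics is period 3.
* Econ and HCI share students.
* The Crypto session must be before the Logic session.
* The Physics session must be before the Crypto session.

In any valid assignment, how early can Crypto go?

period 2

Precedence pushes Crypto to at least period 2; downstream work caps Crypto at period 4.
Crypto at period 2 is achievable: Logic -> period 4; Physics -> period 1; Econ -> period 3; HCI -> period 1; Crypto -> period 2; Compilers -> period 2; Graphics -> period 3; ML -> period 4.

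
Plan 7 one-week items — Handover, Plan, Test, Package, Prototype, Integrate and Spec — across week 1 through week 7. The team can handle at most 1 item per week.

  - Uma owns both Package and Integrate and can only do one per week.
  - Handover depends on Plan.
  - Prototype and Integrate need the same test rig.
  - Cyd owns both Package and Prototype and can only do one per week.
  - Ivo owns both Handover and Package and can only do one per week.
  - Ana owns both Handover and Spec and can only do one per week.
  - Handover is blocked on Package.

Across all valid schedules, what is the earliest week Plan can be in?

Downstream work caps Plan at week 6.
Plan at week 1 is achievable: Test in week 4; Prototype in week 5; Spec in week 7; Integrate in week 6; Package in week 2; Plan in week 1; Handover in week 3.

week 1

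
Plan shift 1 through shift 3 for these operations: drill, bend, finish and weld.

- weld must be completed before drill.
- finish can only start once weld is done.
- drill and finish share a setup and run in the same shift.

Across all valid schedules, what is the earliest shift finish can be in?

Precedence pushes finish to at least shift 2.
finish at shift 2 is achievable: weld=shift 1, finish=shift 2, bend=shift 1, drill=shift 2.

shift 2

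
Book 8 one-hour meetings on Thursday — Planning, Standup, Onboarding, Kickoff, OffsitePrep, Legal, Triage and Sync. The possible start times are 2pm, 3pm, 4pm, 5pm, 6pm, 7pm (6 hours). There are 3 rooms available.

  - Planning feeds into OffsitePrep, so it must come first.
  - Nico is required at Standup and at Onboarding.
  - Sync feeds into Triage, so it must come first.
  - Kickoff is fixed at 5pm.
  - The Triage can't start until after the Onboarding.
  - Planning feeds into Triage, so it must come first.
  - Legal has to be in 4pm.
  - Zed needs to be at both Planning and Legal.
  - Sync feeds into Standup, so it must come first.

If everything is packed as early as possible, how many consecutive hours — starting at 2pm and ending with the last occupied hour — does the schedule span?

The precedence chain requires at least 2 distinct hours.
With at most 3 per hour and 8 meetings, at least 3 hours are needed.
Kickoff can't be placed before 5pm — that is hour 4 counting from 2pm — so the schedule must run through at least 4 hours.
4 works (last occupied hour: 5pm): for example OffsitePrep -> 3pm, Planning -> 2pm, Sync -> 2pm, Onboarding -> 2pm, Kickoff -> 5pm, Legal -> 4pm, Triage -> 3pm, Standup -> 3pm.

4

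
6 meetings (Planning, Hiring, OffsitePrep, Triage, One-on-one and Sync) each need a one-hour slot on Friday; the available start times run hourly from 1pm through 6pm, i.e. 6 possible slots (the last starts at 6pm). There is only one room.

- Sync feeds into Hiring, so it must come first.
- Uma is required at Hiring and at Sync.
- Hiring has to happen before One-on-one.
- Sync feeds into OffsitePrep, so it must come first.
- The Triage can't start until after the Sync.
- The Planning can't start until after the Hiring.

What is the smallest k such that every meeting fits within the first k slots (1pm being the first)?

6

The precedence chain requires at least 3 distinct slots.
With at most 1 per slot and 6 meetings, at least 6 slots are needed.
6 works (last occupied slot: 6pm): for example Planning in 3pm; Triage in 5pm; Hiring in 2pm; OffsitePrep in 4pm; One-on-one in 6pm; Sync in 1pm.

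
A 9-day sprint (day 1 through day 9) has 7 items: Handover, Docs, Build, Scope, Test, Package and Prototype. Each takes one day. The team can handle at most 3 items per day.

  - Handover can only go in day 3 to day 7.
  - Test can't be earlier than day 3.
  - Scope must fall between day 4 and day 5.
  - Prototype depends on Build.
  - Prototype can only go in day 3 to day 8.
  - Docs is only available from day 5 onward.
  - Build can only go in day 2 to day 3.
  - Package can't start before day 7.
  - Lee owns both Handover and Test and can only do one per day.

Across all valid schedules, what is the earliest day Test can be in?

day 3

Test is available from day 3.
Test at day 3 is achievable: Handover in day 4; Test in day 3; Package in day 7; Scope in day 4; Prototype in day 3; Build in day 2; Docs in day 5.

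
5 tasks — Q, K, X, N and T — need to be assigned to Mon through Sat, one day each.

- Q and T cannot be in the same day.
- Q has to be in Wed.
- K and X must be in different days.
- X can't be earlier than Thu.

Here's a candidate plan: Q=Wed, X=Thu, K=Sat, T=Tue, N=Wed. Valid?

Q has to be in Wed — holds.
Q and T cannot be in the same day — holds.
X can't be earlier than Thu — holds.
K and X must be in different days — holds.

Valid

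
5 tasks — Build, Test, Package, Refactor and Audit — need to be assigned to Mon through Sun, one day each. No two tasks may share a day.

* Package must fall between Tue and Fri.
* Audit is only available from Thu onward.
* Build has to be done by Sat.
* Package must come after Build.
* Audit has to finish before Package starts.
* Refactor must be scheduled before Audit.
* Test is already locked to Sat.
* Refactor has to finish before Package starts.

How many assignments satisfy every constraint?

Splitting on Build: it can be Mon (2), Tue (2), Wed (2). Listing each branch's schedules as (Test, Package, Refactor, Audit):
Build=Mon: (Sat,Fri,Tue,Thu) (Sat,Fri,Wed,Thu) — 2.
Build=Tue: (Sat,Fri,Mon,Thu) (Sat,Fri,Wed,Thu) — 2.
Build=Wed: (Sat,Fri,Mon,Thu) (Sat,Fri,Tue,Thu) — 2.
Summing: 2 + 2 + 2 = 6.

6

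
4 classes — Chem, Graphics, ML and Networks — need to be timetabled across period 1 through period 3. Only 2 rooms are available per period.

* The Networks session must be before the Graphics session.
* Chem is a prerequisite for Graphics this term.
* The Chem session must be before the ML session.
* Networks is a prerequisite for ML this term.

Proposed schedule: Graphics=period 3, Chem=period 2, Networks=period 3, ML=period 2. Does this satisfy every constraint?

The Chem session must be before the ML session — violated.
The Networks session must be before the Graphics session — violated.
Chem is a prerequisite for Graphics this term — holds.
Only 2 rooms are available per period — holds.
Networks is a prerequisite for ML this term — violated.

No — it violates: Networks is a prerequisite for ML this term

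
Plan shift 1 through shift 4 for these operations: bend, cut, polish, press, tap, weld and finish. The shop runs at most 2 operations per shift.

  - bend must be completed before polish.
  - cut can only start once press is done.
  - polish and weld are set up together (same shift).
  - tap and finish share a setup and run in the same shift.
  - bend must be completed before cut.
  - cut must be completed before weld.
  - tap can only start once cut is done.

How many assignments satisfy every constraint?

Enumerating: polish=shift 3; bend=shift 1; press=shift 1; weld=shift 3; cut=shift 2; tap=shift 4; finish=shift 4 | weld -> shift 4, finish -> shift 3, polish -> shift 4, tap -> shift 3, cut -> shift 2, press -> shift 1, bend -> shift 1.

2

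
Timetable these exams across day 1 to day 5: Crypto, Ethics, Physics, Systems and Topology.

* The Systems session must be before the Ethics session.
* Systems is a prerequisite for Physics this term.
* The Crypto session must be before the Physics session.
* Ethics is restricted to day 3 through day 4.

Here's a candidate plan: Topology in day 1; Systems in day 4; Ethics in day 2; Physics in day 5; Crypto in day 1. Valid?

Systems is a prerequisite for Physics this term — holds.
Ethics is restricted to day 3 through day 4 — violated.
The Crypto session must be before the Physics session — holds.
The Systems session must be before the Ethics session — violated.

Invalid. The Systems session must be before the Ethics session.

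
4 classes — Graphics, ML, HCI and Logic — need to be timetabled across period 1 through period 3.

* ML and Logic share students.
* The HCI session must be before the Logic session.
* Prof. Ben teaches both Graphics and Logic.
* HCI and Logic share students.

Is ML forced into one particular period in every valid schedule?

No

ML can be period 1 (e.g. HCI -> period 1, Logic -> period 2, ML -> period 1, Graphics -> period 1) or period 2 (e.g. HCI -> period 1; ML -> period 2; Logic -> period 3; Graphics -> period 1).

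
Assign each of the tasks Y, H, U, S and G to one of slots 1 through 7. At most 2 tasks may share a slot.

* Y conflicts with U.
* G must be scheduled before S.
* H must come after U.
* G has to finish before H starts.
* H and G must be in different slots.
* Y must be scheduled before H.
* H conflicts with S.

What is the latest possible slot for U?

Downstream work caps U at 6.
U at 6 is achievable: S -> 2, Y -> 1, U -> 6, H -> 7, G -> 1.

6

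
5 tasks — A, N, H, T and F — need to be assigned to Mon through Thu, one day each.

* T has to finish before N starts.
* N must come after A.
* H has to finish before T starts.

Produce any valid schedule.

T in Tue, N in Wed, H in Mon, A in Mon, F in Mon

Checking: H(Mon) before T(Tue); T(Tue) before N(Wed); A(Mon) before N(Wed).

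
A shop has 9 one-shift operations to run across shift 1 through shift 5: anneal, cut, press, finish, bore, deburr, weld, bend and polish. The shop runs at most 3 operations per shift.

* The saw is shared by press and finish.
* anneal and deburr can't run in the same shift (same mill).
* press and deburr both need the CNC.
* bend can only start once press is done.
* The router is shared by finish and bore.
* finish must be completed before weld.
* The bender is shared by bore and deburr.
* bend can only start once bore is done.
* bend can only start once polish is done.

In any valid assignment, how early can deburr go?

deburr at shift 1 is achievable: bore -> shift 2; anneal -> shift 3; finish -> shift 1; weld -> shift 2; bend -> shift 3; deburr -> shift 1; cut -> shift 3; press -> shift 2; polish -> shift 1.

shift 1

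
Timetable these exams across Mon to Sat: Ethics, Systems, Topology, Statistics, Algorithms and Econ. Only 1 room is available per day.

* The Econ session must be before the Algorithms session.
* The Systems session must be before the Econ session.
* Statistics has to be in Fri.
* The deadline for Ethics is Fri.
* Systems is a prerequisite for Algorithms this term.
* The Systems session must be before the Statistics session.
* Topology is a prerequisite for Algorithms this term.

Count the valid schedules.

12

Splitting on Ethics: it can be Mon (3), Tue (3), Wed (3), Thu (3). Listing each branch's schedules as (Systems, Topology, Statistics, Algorithms, Econ):
Ethics=Mon: (Tue,Wed,Fri,Sat,Thu) (Tue,Thu,Fri,Sat,Wed) (Wed,Tue,Fri,Sat,Thu) — 3.
Ethics=Tue: (Mon,Wed,Fri,Sat,Thu) (Mon,Thu,Fri,Sat,Wed) (Wed,Mon,Fri,Sat,Thu) — 3.
Ethics=Wed: (Mon,Tue,Fri,Sat,Thu) (Mon,Thu,Fri,Sat,Tue) (Tue,Mon,Fri,Sat,Thu) — 3.
Ethics=Thu: (Mon,Tue,Fri,Sat,Wed) (Mon,Wed,Fri,Sat,Tue) (Tue,Mon,Fri,Sat,Wed) — 3.
Summing: 3 + 3 + 3 + 3 = 12.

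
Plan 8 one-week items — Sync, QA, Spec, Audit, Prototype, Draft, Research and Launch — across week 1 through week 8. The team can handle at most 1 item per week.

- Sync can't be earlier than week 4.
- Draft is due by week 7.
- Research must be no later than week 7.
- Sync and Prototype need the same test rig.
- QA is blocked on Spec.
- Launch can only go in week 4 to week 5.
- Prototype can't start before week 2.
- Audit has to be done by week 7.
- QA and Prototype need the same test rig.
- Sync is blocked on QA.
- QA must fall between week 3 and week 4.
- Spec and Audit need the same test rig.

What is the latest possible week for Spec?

Downstream work caps Spec at week 3.
Spec at week 3 is achievable: Prototype -> week 8, Draft -> week 2, Audit -> week 1, Spec -> week 3, Launch -> week 5, Sync -> week 6, QA -> week 4, Research -> week 7.

week 3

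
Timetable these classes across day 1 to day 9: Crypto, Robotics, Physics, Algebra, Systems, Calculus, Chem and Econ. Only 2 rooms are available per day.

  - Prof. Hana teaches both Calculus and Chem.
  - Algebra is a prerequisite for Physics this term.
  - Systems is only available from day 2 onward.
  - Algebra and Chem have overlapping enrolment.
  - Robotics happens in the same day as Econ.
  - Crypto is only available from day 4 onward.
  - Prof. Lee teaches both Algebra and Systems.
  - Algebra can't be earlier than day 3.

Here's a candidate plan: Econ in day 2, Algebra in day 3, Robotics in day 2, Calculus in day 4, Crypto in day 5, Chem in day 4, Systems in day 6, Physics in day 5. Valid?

Algebra can't be earlier than day 3 — holds.
Prof. Lee teaches both Algebra and Systems — holds.
Algebra is a prerequisite for Physics this term — holds.
Robotics happens in the same day as Econ — holds.
Crypto is only available from day 4 onward — holds.
Algebra and Chem have overlapping enrolment — holds.
Prof. Hana teaches both Calculus and Chem — violated.
Systems is only available from day 2 onward — holds.
Only 2 rooms are available per day — holds.

Invalid. Prof. Hana teaches both Calculus and Chem.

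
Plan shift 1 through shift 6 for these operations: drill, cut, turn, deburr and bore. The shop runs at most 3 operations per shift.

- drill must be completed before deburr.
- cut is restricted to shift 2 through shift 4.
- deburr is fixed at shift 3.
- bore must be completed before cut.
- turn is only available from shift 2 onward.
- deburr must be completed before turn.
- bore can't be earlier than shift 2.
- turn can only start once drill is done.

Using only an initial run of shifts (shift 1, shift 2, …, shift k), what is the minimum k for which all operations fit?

The precedence chain requires at least 3 distinct shifts.
With at most 3 per shift and 5 operations, at least 2 shifts are needed.
Propagating the time windows through the other constraints, turn can't land before shift 4, so the schedule must run through at least shift 4.
4 works (last occupied shift: shift 4): for example drill -> shift 1, turn -> shift 4, deburr -> shift 3, cut -> shift 3, bore -> shift 2.

4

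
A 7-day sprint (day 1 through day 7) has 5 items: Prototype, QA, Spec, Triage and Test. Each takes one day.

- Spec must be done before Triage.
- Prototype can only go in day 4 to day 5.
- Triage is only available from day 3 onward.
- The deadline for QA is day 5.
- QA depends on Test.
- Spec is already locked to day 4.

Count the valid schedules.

Splitting on Prototype: it can be day 4 (30), day 5 (30). Listing each branch's schedules as (QA, Spec, Triage, Test) by day number:
Prototype=day 4: (2,4,5,1) (2,4,6,1) (2,4,7,1) (3,4,5,1) (3,4,5,2) (3,4,6,1) (3,4,6,2) (3,4,7,1) (3,4,7,2) (4,4,5,1) (4,4,5,2) (4,4,5,3) (4,4,6,1) (4,4,6,2) (4,4,6,3) (4,4,7,1) (4,4,7,2) (4,4,7,3) (5,4,5,1) (5,4,5,2) (5,4,5,3) (5,4,5,4) (5,4,6,1) (5,4,6,2) (5,4,6,3) (5,4,6,4) (5,4,7,1) (5,4,7,2) (5,4,7,3) (5,4,7,4) — 30.
Prototype=day 5: (2,4,5,1) (2,4,6,1) (2,4,7,1) (3,4,5,1) (3,4,5,2) (3,4,6,1) (3,4,6,2) (3,4,7,1) (3,4,7,2) (4,4,5,1) (4,4,5,2) (4,4,5,3) (4,4,6,1) (4,4,6,2) (4,4,6,3) (4,4,7,1) (4,4,7,2) (4,4,7,3) (5,4,5,1) (5,4,5,2) (5,4,5,3) (5,4,5,4) (5,4,6,1) (5,4,6,2) (5,4,6,3) (5,4,6,4) (5,4,7,1) (5,4,7,2) (5,4,7,3) (5,4,7,4) — 30.
Summing: 30 + 30 = 60.

60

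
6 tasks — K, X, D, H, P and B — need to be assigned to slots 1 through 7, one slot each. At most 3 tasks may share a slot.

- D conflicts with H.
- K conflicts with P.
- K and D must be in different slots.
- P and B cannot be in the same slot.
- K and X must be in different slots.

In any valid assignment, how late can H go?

7

H at 7 is achievable: P=2, K=1, B=1, H=7, X=2, D=2.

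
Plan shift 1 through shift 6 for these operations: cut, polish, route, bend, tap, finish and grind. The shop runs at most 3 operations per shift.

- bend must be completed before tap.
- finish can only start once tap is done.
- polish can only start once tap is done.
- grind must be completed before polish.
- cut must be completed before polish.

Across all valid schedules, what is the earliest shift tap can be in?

shift 2

Precedence pushes tap to at least shift 2; downstream work caps tap at shift 5.
tap at shift 2 is achievable: tap -> shift 2; polish -> shift 3; finish -> shift 3; cut -> shift 1; grind -> shift 1; route -> shift 2; bend -> shift 1.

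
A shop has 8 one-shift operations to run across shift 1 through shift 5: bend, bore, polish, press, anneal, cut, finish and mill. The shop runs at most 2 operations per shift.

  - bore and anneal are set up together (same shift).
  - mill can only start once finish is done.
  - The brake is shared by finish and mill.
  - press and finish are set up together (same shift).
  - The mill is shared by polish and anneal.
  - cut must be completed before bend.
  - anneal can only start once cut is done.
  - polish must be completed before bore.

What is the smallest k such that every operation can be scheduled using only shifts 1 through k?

The precedence chain requires at least 2 distinct shifts.
With at most 2 per shift and 8 operations, at least 4 shifts are needed.
4 works (last occupied shift: shift 4): for example cut in shift 1; press in shift 2; bend in shift 3; bore in shift 4; anneal in shift 4; finish in shift 2; polish in shift 1; mill in shift 3.

4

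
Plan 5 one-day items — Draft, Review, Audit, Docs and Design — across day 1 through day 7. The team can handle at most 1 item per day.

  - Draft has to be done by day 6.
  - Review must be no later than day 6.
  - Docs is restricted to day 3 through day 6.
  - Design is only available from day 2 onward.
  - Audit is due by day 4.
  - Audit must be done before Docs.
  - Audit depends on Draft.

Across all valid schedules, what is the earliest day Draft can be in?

Draft's own window allows nothing later than day 6; downstream work caps Draft at day 3.
Draft at day 1 is achievable: Audit=day 2, Review=day 4, Docs=day 3, Draft=day 1, Design=day 5.

day 1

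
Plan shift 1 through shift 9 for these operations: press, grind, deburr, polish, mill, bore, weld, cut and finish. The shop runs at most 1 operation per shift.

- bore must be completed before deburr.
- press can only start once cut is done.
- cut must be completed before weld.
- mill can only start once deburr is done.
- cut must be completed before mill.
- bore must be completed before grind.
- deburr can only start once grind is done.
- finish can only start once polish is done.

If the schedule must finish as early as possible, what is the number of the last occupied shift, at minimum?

The precedence chain requires at least 4 distinct shifts.
With at most 1 per shift and 9 operations, at least 9 shifts are needed.
9 works (last occupied shift: shift 9): for example grind=shift 2, press=shift 6, weld=shift 8, cut=shift 4, deburr=shift 3, mill=shift 5, polish=shift 7, finish=shift 9, bore=shift 1.

9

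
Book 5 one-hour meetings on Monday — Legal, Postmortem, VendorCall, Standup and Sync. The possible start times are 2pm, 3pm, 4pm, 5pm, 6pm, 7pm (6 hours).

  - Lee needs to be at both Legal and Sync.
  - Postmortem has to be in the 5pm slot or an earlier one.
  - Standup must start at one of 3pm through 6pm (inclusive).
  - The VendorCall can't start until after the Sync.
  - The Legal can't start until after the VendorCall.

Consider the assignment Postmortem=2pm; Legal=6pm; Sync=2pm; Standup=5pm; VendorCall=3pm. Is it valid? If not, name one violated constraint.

Lee needs to be at both Legal and Sync — holds.
The VendorCall can't start until after the Sync — holds.
Standup must start at one of 3pm through 6pm (inclusive) — holds.
Postmortem has to be in the 5pm slot or an earlier one — holds.
The Legal can't start until after the VendorCall — holds.

Valid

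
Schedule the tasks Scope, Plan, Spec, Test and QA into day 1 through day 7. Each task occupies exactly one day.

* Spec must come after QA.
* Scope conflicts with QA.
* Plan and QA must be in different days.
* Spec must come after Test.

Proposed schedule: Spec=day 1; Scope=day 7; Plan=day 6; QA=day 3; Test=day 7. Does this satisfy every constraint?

Scope conflicts with QA — holds.
Plan and QA must be in different days — holds.
Spec must come after QA — violated.
Spec must come after Test — violated.

No — it violates: Spec must come after Test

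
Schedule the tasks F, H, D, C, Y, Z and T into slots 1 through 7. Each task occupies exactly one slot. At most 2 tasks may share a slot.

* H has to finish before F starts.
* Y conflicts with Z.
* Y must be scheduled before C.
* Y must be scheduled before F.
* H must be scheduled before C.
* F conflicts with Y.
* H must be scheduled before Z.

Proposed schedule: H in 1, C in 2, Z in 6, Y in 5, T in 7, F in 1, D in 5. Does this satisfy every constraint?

At most 2 tasks may share a slot — holds.
H must be scheduled before C — holds.
H must be scheduled before Z — holds.
Y conflicts with Z — holds.
H has to finish before F starts — violated.
Y must be scheduled before F — violated.
Y must be scheduled before C — violated.
F conflicts with Y — holds.

Invalid. Y must be scheduled before F.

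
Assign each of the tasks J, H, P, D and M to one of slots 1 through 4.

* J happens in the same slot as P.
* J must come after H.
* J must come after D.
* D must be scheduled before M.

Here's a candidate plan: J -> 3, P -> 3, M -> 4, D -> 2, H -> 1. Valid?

Yes

J must come after H — holds.
D must be scheduled before M — holds.
J happens in the same slot as P — holds.
J must come after D — holds.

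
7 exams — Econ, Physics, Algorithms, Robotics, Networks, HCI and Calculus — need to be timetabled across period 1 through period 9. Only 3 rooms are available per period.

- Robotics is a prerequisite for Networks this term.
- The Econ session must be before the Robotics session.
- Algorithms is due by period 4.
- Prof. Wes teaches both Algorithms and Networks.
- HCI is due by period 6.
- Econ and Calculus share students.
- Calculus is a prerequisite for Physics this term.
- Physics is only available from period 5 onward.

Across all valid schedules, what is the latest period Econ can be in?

Downstream work caps Econ at period 7.
Econ at period 7 is achievable: HCI=period 1; Robotics=period 8; Physics=period 5; Algorithms=period 1; Econ=period 7; Calculus=period 1; Networks=period 9.

period 7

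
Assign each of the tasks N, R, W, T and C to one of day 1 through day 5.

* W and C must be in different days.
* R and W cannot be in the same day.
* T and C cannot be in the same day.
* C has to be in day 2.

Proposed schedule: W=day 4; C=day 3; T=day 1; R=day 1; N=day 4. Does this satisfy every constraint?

C has to be in day 2 — violated.
W and C must be in different days — holds.
R and W cannot be in the same day — holds.
T and C cannot be in the same day — holds.

No. C has to be in day 2 is not satisfied.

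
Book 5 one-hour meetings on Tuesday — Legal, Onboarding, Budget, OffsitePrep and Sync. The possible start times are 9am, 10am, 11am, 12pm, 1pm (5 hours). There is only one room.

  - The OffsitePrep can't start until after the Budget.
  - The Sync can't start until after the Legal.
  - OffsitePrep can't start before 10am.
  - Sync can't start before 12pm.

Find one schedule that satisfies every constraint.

Budget in 9am, OffsitePrep in 10am, Legal in 11am, Onboarding in 1pm, Sync in 12pm

Checking: Legal(11am) before Sync(12pm); Budget(9am) before OffsitePrep(10am); Sync=12pm in [12pm,1pm]; OffsitePrep=10am in [10am,1pm]; max 1 per hour (cap 1).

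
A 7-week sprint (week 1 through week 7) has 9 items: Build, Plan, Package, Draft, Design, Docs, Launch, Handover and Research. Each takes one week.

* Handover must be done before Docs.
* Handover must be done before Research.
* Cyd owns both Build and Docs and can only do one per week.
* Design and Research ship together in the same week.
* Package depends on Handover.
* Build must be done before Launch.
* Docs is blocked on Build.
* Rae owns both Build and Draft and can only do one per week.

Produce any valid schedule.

Plan in week 1; Launch in week 2; Handover in week 1; Build in week 1; Research in week 2; Design in week 2; Package in week 2; Draft in week 2; Docs in week 2

Checking: Build(week 1) before Launch(week 2); Handover(week 1) before Package(week 2); Handover(week 1) before Research(week 2); Handover(week 1) before Docs(week 2); Build(week 1) before Docs(week 2); Build(week 1) != Docs(week 2); Build(week 1) != Draft(week 2); Design = Research = week 2.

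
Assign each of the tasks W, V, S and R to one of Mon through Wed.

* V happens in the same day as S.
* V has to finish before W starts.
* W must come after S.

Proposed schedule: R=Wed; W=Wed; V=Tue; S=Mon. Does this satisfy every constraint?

No — it violates: V happens in the same day as S

V happens in the same day as S — violated.
V has to finish before W starts — holds.
W must come after S — holds.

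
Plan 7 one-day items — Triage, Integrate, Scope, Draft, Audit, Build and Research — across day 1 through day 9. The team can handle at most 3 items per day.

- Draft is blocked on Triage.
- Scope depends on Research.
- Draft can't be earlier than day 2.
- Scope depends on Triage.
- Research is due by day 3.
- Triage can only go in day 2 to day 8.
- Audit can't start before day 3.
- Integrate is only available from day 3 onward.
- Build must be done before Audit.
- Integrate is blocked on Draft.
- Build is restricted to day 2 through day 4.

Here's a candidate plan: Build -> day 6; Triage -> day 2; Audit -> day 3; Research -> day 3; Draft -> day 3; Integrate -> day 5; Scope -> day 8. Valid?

Integrate is blocked on Draft — holds.
Draft can't be earlier than day 2 — holds.
The team can handle at most 3 items per day — holds.
Build is restricted to day 2 through day 4 — violated.
Draft is blocked on Triage — holds.
Research is due by day 3 — holds.
Integrate is only available from day 3 onward — holds.
Audit can't start before day 3 — holds.
Triage can only go in day 2 to day 8 — holds.
Scope depends on Triage — holds.
Scope depends on Research — holds.
Build must be done before Audit — violated.

Invalid. Build must be done before Audit.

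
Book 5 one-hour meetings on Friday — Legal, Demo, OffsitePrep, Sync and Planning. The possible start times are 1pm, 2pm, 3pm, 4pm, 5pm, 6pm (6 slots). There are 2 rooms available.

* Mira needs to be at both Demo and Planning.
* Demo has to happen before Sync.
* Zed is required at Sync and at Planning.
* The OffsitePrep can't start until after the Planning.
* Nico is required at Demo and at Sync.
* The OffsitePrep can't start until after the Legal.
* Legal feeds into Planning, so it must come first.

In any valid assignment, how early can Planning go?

Precedence pushes Planning to at least 2pm; downstream work caps Planning at 5pm.
Planning at 2pm is achievable: Legal in 1pm; Planning in 2pm; Sync in 3pm; Demo in 1pm; OffsitePrep in 3pm.

2pm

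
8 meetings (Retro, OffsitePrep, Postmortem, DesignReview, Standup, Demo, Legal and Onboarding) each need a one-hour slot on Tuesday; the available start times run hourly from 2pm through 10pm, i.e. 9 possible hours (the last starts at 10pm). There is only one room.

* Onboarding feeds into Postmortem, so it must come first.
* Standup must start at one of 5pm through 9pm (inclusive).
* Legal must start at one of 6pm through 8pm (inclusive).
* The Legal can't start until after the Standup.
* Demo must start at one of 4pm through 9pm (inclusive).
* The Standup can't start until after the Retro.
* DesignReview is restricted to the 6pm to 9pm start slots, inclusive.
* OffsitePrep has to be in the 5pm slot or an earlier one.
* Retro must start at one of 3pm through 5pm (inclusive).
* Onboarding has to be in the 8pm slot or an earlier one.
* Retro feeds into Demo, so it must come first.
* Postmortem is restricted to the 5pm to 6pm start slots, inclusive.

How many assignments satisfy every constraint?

46

Splitting on Retro: it can be 3pm (24), 4pm (22). Listing each branch's schedules as (OffsitePrep, Postmortem, DesignReview, Standup, Demo, Legal, Onboarding):
Retro=3pm: (2pm,5pm,6pm,7pm,9pm,8pm,4pm) (2pm,5pm,7pm,6pm,9pm,8pm,4pm) (2pm,5pm,8pm,6pm,9pm,7pm,4pm) (2pm,5pm,9pm,6pm,7pm,8pm,4pm) (2pm,5pm,9pm,6pm,8pm,7pm,4pm) (2pm,5pm,9pm,7pm,6pm,8pm,4pm) (2pm,6pm,7pm,5pm,9pm,8pm,4pm) (2pm,6pm,8pm,5pm,9pm,7pm,4pm) (2pm,6pm,9pm,5pm,7pm,8pm,4pm) (2pm,6pm,9pm,5pm,8pm,7pm,4pm) (2pm,6pm,9pm,7pm,4pm,8pm,5pm) (2pm,6pm,9pm,7pm,5pm,8pm,4pm) (4pm,5pm,6pm,7pm,9pm,8pm,2pm) (4pm,5pm,7pm,6pm,9pm,8pm,2pm) (4pm,5pm,8pm,6pm,9pm,7pm,2pm) (4pm,5pm,9pm,6pm,7pm,8pm,2pm) (4pm,5pm,9pm,6pm,8pm,7pm,2pm) (4pm,5pm,9pm,7pm,6pm,8pm,2pm) (4pm,6pm,7pm,5pm,9pm,8pm,2pm) (4pm,6pm,8pm,5pm,9pm,7pm,2pm) (4pm,6pm,9pm,5pm,7pm,8pm,2pm) (4pm,6pm,9pm,5pm,8pm,7pm,2pm) (4pm,6pm,9pm,7pm,5pm,8pm,2pm) (5pm,6pm,9pm,7pm,4pm,8pm,2pm) — 24.
Retro=4pm: (2pm,5pm,6pm,7pm,9pm,8pm,3pm) (2pm,5pm,7pm,6pm,9pm,8pm,3pm) (2pm,5pm,8pm,6pm,9pm,7pm,3pm) (2pm,5pm,9pm,6pm,7pm,8pm,3pm) (2pm,5pm,9pm,6pm,8pm,7pm,3pm) (2pm,5pm,9pm,7pm,6pm,8pm,3pm) (2pm,6pm,7pm,5pm,9pm,8pm,3pm) (2pm,6pm,8pm,5pm,9pm,7pm,3pm) (2pm,6pm,9pm,5pm,7pm,8pm,3pm) (2pm,6pm,9pm,5pm,8pm,7pm,3pm) (2pm,6pm,9pm,7pm,5pm,8pm,3pm) (3pm,5pm,6pm,7pm,9pm,8pm,2pm) (3pm,5pm,7pm,6pm,9pm,8pm,2pm) (3pm,5pm,8pm,6pm,9pm,7pm,2pm) (3pm,5pm,9pm,6pm,7pm,8pm,2pm) (3pm,5pm,9pm,6pm,8pm,7pm,2pm) (3pm,5pm,9pm,7pm,6pm,8pm,2pm) (3pm,6pm,7pm,5pm,9pm,8pm,2pm) (3pm,6pm,8pm,5pm,9pm,7pm,2pm) (3pm,6pm,9pm,5pm,7pm,8pm,2pm) (3pm,6pm,9pm,5pm,8pm,7pm,2pm) (3pm,6pm,9pm,7pm,5pm,8pm,2pm) — 22.
Summing: 24 + 22 = 46.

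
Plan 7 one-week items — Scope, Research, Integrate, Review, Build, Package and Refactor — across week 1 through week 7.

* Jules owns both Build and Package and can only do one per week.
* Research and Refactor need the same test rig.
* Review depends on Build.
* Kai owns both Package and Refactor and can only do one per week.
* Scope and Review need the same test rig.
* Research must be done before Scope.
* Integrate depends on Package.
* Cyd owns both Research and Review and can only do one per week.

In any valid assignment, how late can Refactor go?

week 7

Refactor at week 7 is achievable: Research=week 1, Package=week 1, Build=week 2, Review=week 3, Scope=week 2, Refactor=week 7, Integrate=week 2.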